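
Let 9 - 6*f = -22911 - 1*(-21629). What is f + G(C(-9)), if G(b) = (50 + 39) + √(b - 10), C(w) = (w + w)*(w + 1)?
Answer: 1825/6 + √134 ≈ 315.74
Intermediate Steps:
C(w) = 2*w*(1 + w) (C(w) = (2*w)*(1 + w) = 2*w*(1 + w))
f = 1291/6 (f = 3/2 - (-22911 - 1*(-21629))/6 = 3/2 - (-22911 + 21629)/6 = 3/2 - ⅙*(-1282) = 3/2 + 641/3 = 1291/6 ≈ 215.17)
G(b) = 89 + √(-10 + b)
f + G(C(-9)) = 1291/6 + (89 + √(-10 + 2*(-9)*(1 - 9))) = 1291/6 + (89 + √(-10 + 2*(-9)*(-8))) = 1291/6 + (89 + √(-10 + 144)) = 1291/6 + (89 + √134) = 1825/6 + √134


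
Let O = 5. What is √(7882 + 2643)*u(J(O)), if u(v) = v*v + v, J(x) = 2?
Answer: 30*√421 ≈ 615.55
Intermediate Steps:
u(v) = v + v² (u(v) = v² + v = v + v²)
√(7882 + 2643)*u(J(O)) = √(7882 + 2643)*(2*(1 + 2)) = √10525*(2*3) = (5*√421)*6 = 30*√421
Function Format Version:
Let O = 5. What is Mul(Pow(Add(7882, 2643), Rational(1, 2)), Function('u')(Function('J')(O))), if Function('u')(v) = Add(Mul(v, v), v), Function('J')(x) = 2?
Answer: Mul(30, Pow(421, Rational(1, 2))) ≈ 615.55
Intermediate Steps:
Function('u')(v) = Add(v, Pow(v, 2)) (Function('u')(v) = Add(Pow(v, 2), v) = Add(v, Pow(v, 2)))
Mul(Pow(Add(7882, 2643), Rational(1, 2)), Function('u')(Function('J')(O))) = Mul(Pow(Add(7882, 2643), Rational(1, 2)), Mul(2, Add(1, 2))) = Mul(Pow(10525, Rational(1, 2)), Mul(2, 3)) = Mul(Mul(5, Pow(421, Rational(1, 2))), 6) = Mul(30, Pow(421, Rational(1, 2)))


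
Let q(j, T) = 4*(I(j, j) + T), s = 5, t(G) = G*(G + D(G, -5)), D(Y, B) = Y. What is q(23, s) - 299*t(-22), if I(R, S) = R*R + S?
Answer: -287204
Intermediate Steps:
I(R, S) = S + R**2 (I(R, S) = R**2 + S = S + R**2)
t(G) = 2*G**2 (t(G) = G*(G + G) = G*(2*G) = 2*G**2)
q(j, T) = 4*T + 4*j + 4*j**2 (q(j, T) = 4*((j + j**2) + T) = 4*(T + j + j**2) = 4*T + 4*j + 4*j**2)
q(23, s) - 299*t(-22) = (4*5 + 4*23 + 4*23**2) - 598*(-22)**2 = (20 + 92 + 4*529) - 598*484 = (20 + 92 + 2116) - 299*968 = 2228 - 289432 = -287204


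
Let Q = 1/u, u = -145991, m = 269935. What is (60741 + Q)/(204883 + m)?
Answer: 4433819665/34659577319 ≈ 0.12792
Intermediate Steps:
Q = -1/145991 (Q = 1/(-145991) = -1/145991 ≈ -6.8497e-6)
(60741 + Q)/(204883 + m) = (60741 - 1/145991)/(204883 + 269935) = (8867639330/145991)/474818 = (8867639330/145991)*(1/474818) = 4433819665/34659577319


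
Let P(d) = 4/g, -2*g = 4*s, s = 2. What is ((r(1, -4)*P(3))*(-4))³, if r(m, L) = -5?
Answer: -8000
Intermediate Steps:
g = -4 (g = -2*2 = -½*8 = -4)
P(d) = -1 (P(d) = 4/(-4) = 4*(-¼) = -1)
((r(1, -4)*P(3))*(-4))³ = (-5*(-1)*(-4))³ = (5*(-4))³ = (-20)³ = -8000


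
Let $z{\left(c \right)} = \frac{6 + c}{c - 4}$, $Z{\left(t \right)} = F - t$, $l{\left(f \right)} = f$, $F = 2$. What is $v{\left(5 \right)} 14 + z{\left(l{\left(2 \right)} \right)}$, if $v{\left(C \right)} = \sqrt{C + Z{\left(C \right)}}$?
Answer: $-4 + 14 \sqrt{2} \approx 15.799$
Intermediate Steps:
$Z{\left(t \right)} = 2 - t$
$z{\left(c \right)} = \frac{6 + c}{-4 + c}$
$v{\left(C \right)} = \sqrt{2}$ ($v{\left(C \right)} = \sqrt{C - \left(-2 + C\right)} = \sqrt{2}$)
$v{\left(5 \right)} 14 + z{\left(l{\left(2 \right)} \right)} = \sqrt{2} \cdot 14 + \frac{6 + 2}{-4 + 2} = 14 \sqrt{2} + \frac{1}{-2} \cdot 8 = 14 \sqrt{2} - 4 = -4 + 14 \sqrt{2}$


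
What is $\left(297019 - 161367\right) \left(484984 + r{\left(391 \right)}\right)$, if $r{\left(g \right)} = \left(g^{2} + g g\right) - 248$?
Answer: $107232634696$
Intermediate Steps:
$r{\left(g \right)} = -248 + 2 g^{2}$ ($r{\left(g \right)} = \left(g^{2} + g^{2}\right) - 248 = 2 g^{2} - 248 = -248 + 2 g^{2}$)
$\left(297019 - 161367\right) \left(484984 + r{\left(391 \right)}\right) = \left(297019 - 161367\right) \left(484984 - \left(248 - 2 \cdot 391^{2}\right)\right) = 135652 \left(484984 + \left(-248 + 2 \cdot 152881\right)\right) = 135652 \left(484984 + \left(-248 + 305762\right)\right) = 135652 \left(484984 + 305514\right) = 135652 \cdot 790498 = 107232634696$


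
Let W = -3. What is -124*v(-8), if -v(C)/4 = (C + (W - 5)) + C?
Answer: -11904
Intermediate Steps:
v(C) = 32 - 8*C (v(C) = -4*((C + (-3 - 5)) + C) = -4*((C - 8) + C) = -4*((-8 + C) + C) = -4*(-8 + 2*C) = 32 - 8*C)
-124*v(-8) = -124*(32 - 8*(-8)) = -124*(32 + 64) = -124*96 = -11904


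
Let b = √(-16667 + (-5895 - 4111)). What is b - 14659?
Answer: -14659 + I*√26673 ≈ -14659.0 + 163.32*I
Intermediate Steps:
b = I*√26673 (b = √(-16667 - 10006) = √(-26673) = I*√26673 ≈ 163.32*I)
b - 14659 = I*√26673 - 14659 = -14659 + I*√26673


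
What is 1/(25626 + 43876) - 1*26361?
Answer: -1832142221/69502 ≈ -26361.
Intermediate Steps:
1/(25626 + 43876) - 1*26361 = 1/69502 - 26361 = -1832142221/69502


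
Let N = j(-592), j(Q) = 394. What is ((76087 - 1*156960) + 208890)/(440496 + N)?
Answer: 128017/440890 ≈ 0.29036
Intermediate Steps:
N = 394
((76087 - 1*156960) + 208890)/(440496 + N) = ((76087 - 1*156960) + 208890)/(440496 + 394) = ((76087 - 156960) + 208890)/440890 = (-80873 + 208890)*(1/440890) = 128017*(1/440890) = 128017/440890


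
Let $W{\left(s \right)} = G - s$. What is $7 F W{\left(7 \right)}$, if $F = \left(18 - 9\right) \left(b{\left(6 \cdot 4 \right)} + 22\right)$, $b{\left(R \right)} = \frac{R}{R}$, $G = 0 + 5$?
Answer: $-2898$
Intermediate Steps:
$G = 5$
$b{\left(R \right)} = 1$
$F = 207$ ($F = \left(18 - 9\right) \left(1 + 22\right) = 9 \cdot 23 = 207$)
$W{\left(s \right)} = 5 - s$
$7 F W{\left(7 \right)} = 7 \cdot 207 \left(5 - 7\right) = 1449 \left(5 - 7\right) = 1449 \left(-2\right) = -2898$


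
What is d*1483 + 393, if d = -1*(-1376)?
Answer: 2041001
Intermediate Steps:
d = 1376
d*1483 + 393 = 1376*1483 + 393 = 2040608 + 393 = 2041001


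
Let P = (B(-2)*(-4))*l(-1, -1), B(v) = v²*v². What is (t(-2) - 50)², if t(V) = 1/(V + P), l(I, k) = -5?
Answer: 252778201/101124 ≈ 2499.7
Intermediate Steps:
B(v) = v⁴
P = 320 (P = ((-2)⁴*(-4))*(-5) = (16*(-4))*(-5) = -64*(-5) = 320)
t(V) = 1/(320 + V) (t(V) = 1/(V + 320) = 1/(320 + V))
(t(-2) - 50)² = (1/(320 - 2) - 50)² = (1/318 - 50)² = (-15899/318)² = 252778201/101124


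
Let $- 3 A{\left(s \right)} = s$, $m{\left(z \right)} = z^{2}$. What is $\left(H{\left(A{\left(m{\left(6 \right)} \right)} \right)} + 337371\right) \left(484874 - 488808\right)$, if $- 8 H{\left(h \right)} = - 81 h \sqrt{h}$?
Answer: $-1327217514 + 955962 i \sqrt{3} \approx -1.3272 \cdot 10^{9} + 1.6558 \cdot 10^{6} i$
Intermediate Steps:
$A{\left(s \right)} = - \frac{s}{3}$
$H{\left(h \right)} = \frac{81 h^{\frac{3}{2}}}{8}$ ($H{\left(h \right)} = - \frac{- 81 h \sqrt{h}}{8} = - \frac{\left(-81\right) h^{\frac{3}{2}}}{8} = \frac{81 h^{\frac{3}{2}}}{8}$)
$\left(H{\left(A{\left(m{\left(6 \right)} \right)} \right)} + 337371\right) \left(484874 - 488808\right) = \left(\frac{81 \left(- \frac{6^{2}}{3}\right)^{\frac{3}{2}}}{8} + 337371\right) \left(484874 - 488808\right) = \left(\frac{81 \left(\left(- \frac{1}{3}\right) 36\right)^{\frac{3}{2}}}{8} + 337371\right) \left(-3934\right) = \left(\frac{81 \left(-12\right)^{\frac{3}{2}}}{8} + 337371\right) \left(-3934\right) = \left(\frac{81 \left(- 24 i \sqrt{3}\right)}{8} + 337371\right) \left(-3934\right) = \left(- 243 i \sqrt{3} + 337371\right) \left(-3934\right) = \left(337371 - 243 i \sqrt{3}\right) \left(-3934\right) = -1327217514 + 955962 i \sqrt{3}$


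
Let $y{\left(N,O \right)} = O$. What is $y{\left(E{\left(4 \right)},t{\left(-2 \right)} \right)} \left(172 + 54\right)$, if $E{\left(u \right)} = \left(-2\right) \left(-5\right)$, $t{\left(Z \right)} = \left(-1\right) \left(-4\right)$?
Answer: $904$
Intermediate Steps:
$t{\left(Z \right)} = 4$
$E{\left(u \right)} = 10$
$y{\left(E{\left(4 \right)},t{\left(-2 \right)} \right)} \left(172 + 54\right) = 4 \left(172 + 54\right) = 4 \cdot 226 = 904$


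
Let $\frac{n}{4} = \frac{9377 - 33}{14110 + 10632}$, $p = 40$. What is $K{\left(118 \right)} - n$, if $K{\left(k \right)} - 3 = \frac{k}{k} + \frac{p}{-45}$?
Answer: $\frac{178196}{111339} \approx 1.6005$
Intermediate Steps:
$n = \frac{18688}{12371}$ ($n = 4 \frac{9377 - 33}{14110 + 10632} = 4 \cdot \frac{9344}{24742} = 4 \cdot 9344 \cdot \frac{1}{24742} = 4 \cdot \frac{4672}{12371} = \frac{18688}{12371} \approx 1.5106$)
$K{\left(k \right)} = \frac{28}{9}$ ($K{\left(k \right)} = 3 + \left(\frac{k}{k} + \frac{40}{-45}\right) = 3 + \left(1 + 40 \left(- \frac{1}{45}\right)\right) = 3 + \left(1 - \frac{8}{9}\right) = 3 + \frac{1}{9} = \frac{28}{9}$)
$K{\left(118 \right)} - n = \frac{28}{9} - \frac{18688}{12371} = \frac{178196}{111339}$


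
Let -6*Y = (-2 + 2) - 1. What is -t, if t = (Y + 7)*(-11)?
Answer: 473/6 ≈ 78.833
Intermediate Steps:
Y = ⅙ (Y = -((-2 + 2) - 1)/6 = -(0 - 1)/6 = -⅙*(-1) = ⅙ ≈ 0.16667)
t = -473/6 (t = (⅙ + 7)*(-11) = (43/6)*(-11) = -473/6 ≈ -78.833)
-t = -1*(-473/6) = 473/6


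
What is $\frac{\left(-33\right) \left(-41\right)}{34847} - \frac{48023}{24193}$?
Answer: $- \frac{1640724352}{843053471} \approx -1.9462$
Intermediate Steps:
$\frac{\left(-33\right) \left(-41\right)}{34847} - \frac{48023}{24193} = 1353 \cdot \frac{1}{34847} - \frac{48023}{24193} = \frac{1353}{34847} - \frac{48023}{24193} = - \frac{1640724352}{843053471}$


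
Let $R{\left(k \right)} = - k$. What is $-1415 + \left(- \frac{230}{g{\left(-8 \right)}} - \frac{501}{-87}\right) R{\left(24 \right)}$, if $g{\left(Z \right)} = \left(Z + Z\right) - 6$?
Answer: $- \frac{575513}{319} \approx -1804.1$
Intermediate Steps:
$g{\left(Z \right)} = -6 + 2 Z$ ($g{\left(Z \right)} = 2 Z - 6 = -6 + 2 Z$)
$-1415 + \left(- \frac{230}{g{\left(-8 \right)}} - \frac{501}{-87}\right) R{\left(24 \right)} = -1415 + \left(- \frac{230}{-6 + 2 \left(-8\right)} - \frac{501}{-87}\right) \left(\left(-1\right) 24\right) = -1415 + \left(- \frac{230}{-6 - 16} - - \frac{167}{29}\right) \left(-24\right) = -1415 + \left(- \frac{230}{-22} + \frac{167}{29}\right) \left(-24\right) = -1415 + \left(\left(-230\right) \left(- \frac{1}{22}\right) + \frac{167}{29}\right) \left(-24\right) = -1415 + \left(\frac{115}{11} + \frac{167}{29}\right) \left(-24\right) = -1415 + \frac{5172}{319} \left(-24\right) = -1415 - \frac{124128}{319} = - \frac{575513}{319}$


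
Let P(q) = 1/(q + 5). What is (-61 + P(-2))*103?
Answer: -18746/3 ≈ -6248.7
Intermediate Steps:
P(q) = 1/(5 + q)
(-61 + P(-2))*103 = (-61 + 1/(5 - 2))*103 = (-61 + 1/3)*103 = (-61 + ⅓)*103 = -182/3*103 = -18746/3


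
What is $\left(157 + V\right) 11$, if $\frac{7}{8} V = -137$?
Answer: $\frac{33}{7} \approx 4.7143$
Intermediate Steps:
$V = - \frac{1096}{7}$ ($V = \frac{8}{7} \left(-137\right) = - \frac{1096}{7} \approx -156.57$)
$\left(157 + V\right) 11 = \left(157 - \frac{1096}{7}\right) 11 = \frac{3}{7} \cdot 11 = \frac{33}{7}$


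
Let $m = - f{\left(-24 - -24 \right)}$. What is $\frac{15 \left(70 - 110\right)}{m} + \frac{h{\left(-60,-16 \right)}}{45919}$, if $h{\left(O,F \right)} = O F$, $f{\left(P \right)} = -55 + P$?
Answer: $- \frac{5499720}{505109} \approx -10.888$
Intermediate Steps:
$m = 55$ ($m = - (-55 - 0) = - (-55 + \left(-24 + 24\right)) = - (-55 + 0) = \left(-1\right) \left(-55\right) = 55$)
$h{\left(O,F \right)} = F O$
$\frac{15 \left(70 - 110\right)}{m} + \frac{h{\left(-60,-16 \right)}}{45919} = \frac{15 \left(70 - 110\right)}{55} + \frac{\left(-16\right) \left(-60\right)}{45919} = 15 \left(-40\right) \frac{1}{55} + 960 \cdot \frac{1}{45919} = \left(-600\right) \frac{1}{55} + \frac{960}{45919} = - \frac{120}{11} + \frac{960}{45919} = - \frac{5499720}{505109}$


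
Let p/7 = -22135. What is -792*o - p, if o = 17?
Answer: 141481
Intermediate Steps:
p = -154945 (p = 7*(-22135) = -154945)
-792*o - p = -792*17 - 1*(-154945) = -13464 + 154945 = 141481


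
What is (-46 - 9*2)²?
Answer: 4096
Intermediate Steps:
(-46 - 9*2)² = (-46 - 18)² = (-64)² = 4096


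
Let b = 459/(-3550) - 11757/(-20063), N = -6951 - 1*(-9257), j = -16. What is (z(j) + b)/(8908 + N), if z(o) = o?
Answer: -1107049967/798702011100 ≈ -0.0013861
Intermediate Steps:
N = 2306 (N = -6951 + 9257 = 2306)
b = 32528433/71223650 (b = 459*(-1/3550) - 11757*(-1/20063) = -459/3550 + 11757/20063 = 32528433/71223650 ≈ 0.45671)
(z(j) + b)/(8908 + N) = (-16 + 32528433/71223650)/(8908 + 2306) = -1107049967/71223650/11214 = -1107049967/71223650*1/11214 = -1107049967/798702011100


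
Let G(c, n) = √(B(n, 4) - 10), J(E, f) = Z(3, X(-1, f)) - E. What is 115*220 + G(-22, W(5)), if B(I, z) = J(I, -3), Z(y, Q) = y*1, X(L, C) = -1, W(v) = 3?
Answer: 25300 + I*√10 ≈ 25300.0 + 3.1623*I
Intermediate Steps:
Z(y, Q) = y
J(E, f) = 3 - E
B(I, z) = 3 - I
G(c, n) = √(-7 - n) (G(c, n) = √((3 - n) - 10) = √(-7 - n))
115*220 + G(-22, W(5)) = 115*220 + √(-7 - 1*3) = 25300 + √(-7 - 3) = 25300 + √(-10) = 25300 + I*√10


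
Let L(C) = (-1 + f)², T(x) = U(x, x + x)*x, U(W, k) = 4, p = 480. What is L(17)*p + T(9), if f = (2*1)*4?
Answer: 23556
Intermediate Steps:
f = 8 (f = 2*4 = 8)
T(x) = 4*x
L(C) = 49 (L(C) = (-1 + 8)² = 7² = 49)
L(17)*p + T(9) = 49*480 + 4*9 = 23520 + 36 = 23556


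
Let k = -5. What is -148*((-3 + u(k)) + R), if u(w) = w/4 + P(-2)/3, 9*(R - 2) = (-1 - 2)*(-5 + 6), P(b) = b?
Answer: 481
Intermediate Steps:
R = 5/3 (R = 2 + ((-1 - 2)*(-5 + 6))/9 = 2 + (-3*1)/9 = 2 + (⅑)*(-3) = 2 - ⅓ = 5/3 ≈ 1.6667)
u(w) = -⅔ + w/4 (u(w) = w/4 - 2/3 = w*(¼) - 2*⅓ = w/4 - ⅔ = -⅔ + w/4)
-148*((-3 + u(k)) + R) = -148*((-3 + (-⅔ + (¼)*(-5))) + 5/3) = -148*((-3 + (-⅔ - 5/4)) + 5/3) = -148*((-3 - 23/12) + 5/3) = -148*(-59/12 + 5/3) = -148*(-13/4) = 481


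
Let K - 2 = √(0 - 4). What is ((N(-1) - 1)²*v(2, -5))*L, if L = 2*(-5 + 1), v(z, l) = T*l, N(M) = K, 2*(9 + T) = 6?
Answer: 720 - 960*I ≈ 720.0 - 960.0*I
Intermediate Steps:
T = -6 (T = -9 + (½)*6 = -9 + 3 = -6)
K = 2 + 2*I (K = 2 + √(0 - 4) = 2 + √(-4) = 2 + 2*I ≈ 2.0 + 2.0*I)
N(M) = 2 + 2*I
v(z, l) = -6*l
L = -8 (L = 2*(-4) = -8)
((N(-1) - 1)²*v(2, -5))*L = (((2 + 2*I) - 1)²*(-6*(-5)))*(-8) = ((1 + 2*I)²*30)*(-8) = (30*(1 + 2*I)²)*(-8) = -240*(1 + 2*I)²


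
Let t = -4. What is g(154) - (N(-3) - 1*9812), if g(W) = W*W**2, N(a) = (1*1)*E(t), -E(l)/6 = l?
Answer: 3662052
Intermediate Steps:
E(l) = -6*l
N(a) = 24 (N(a) = (1*1)*(-6*(-4)) = 1*24 = 24)
g(W) = W**3
g(154) - (N(-3) - 1*9812) = 154**3 - (24 - 1*9812) = 3652264 - (24 - 9812) = 3652264 - 1*(-9788) = 3652264 + 9788 = 3662052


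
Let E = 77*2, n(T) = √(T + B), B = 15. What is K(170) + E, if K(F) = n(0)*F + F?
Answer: 324 + 170*√15 ≈ 982.41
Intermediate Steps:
n(T) = √(15 + T) (n(T) = √(T + 15) = √(15 + T))
K(F) = F + F*√15 (K(F) = √(15 + 0)*F + F = √15*F + F = F*√15 + F = F + F*√15)
E = 154
K(170) + E = 170*(1 + √15) + 154 = (170 + 170*√15) + 154 = 324 + 170*√15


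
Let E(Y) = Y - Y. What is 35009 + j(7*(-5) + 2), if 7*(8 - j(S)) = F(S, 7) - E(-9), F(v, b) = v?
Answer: 245152/7 ≈ 35022.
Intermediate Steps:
E(Y) = 0
j(S) = 8 - S/7 (j(S) = 8 - (S - 1*0)/7 = 8 - (S + 0)/7 = 8 - S/7)
35009 + j(7*(-5) + 2) = 35009 + (8 - (7*(-5) + 2)/7) = 35009 + (8 - (-35 + 2)/7) = 35009 + (8 - 1/7*(-33)) = 35009 + (8 + 33/7) = 35009 + 89/7 = 245152/7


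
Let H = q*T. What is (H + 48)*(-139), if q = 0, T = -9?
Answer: -6672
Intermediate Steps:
H = 0 (H = 0*(-9) = 0)
(H + 48)*(-139) = (0 + 48)*(-139) = 48*(-139) = -6672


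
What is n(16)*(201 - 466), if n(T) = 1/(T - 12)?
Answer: -265/4 ≈ -66.250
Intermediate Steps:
n(T) = 1/(-12 + T)
n(16)*(201 - 466) = (201 - 466)/(-12 + 16) = -265/4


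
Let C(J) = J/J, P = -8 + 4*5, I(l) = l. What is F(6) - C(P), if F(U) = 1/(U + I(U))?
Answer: -11/12 ≈ -0.91667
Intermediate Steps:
P = 12 (P = -8 + 20 = 12)
F(U) = 1/(2*U) (F(U) = 1/(U + U) = 1/(2*U))
C(J) = 1
F(6) - C(P) = (½)/6 - 1*1 = (½)*(⅙) - 1 = 1/12 - 1 = -11/12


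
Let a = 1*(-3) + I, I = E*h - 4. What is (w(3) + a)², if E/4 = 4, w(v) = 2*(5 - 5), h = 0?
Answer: 49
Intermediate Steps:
w(v) = 0 (w(v) = 2*0 = 0)
E = 16 (E = 4*4 = 16)
I = -4 (I = 16*0 - 4 = 0 - 4 = -4)
a = -7 (a = 1*(-3) - 4 = -3 - 4 = -7)
(w(3) + a)² = (0 - 7)² = (-7)² = 49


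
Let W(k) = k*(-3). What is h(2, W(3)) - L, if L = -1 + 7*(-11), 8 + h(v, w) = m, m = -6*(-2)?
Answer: 82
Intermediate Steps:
m = 12
W(k) = -3*k
h(v, w) = 4 (h(v, w) = -8 + 12 = 4)
L = -78 (L = -1 - 77 = -78)
h(2, W(3)) - L = 4 - 1*(-78) = 4 + 78 = 82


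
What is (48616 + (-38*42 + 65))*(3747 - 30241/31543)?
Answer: 5563628577300/31543 ≈ 1.7638e+8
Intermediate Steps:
(48616 + (-38*42 + 65))*(3747 - 30241/31543) = (48616 + (-1596 + 65))*(3747 - 30241*1/31543) = (48616 - 1531)*(3747 - 30241/31543) = 47085*(118161380/31543) = 5563628577300/31543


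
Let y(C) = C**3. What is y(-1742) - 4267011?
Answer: -5290477499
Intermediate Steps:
y(-1742) - 4267011 = (-1742)**3 - 4267011 = -5286210488 - 4267011 = -5290477499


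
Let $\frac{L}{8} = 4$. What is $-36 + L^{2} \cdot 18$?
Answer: $18396$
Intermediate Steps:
$L = 32$ ($L = 8 \cdot 4 = 32$)
$-36 + L^{2} \cdot 18 = -36 + 32^{2} \cdot 18 = -36 + 1024 \cdot 18 = -36 + 18432 = 18396$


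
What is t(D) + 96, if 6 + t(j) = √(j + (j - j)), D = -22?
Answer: 90 + I*√22 ≈ 90.0 + 4.6904*I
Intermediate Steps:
t(j) = -6 + √j (t(j) = -6 + √(j + (j - j)) = -6 + √(j + 0) = -6 + √j)
t(D) + 96 = (-6 + √(-22)) + 96 = (-6 + I*√22) + 96 = 90 + I*√22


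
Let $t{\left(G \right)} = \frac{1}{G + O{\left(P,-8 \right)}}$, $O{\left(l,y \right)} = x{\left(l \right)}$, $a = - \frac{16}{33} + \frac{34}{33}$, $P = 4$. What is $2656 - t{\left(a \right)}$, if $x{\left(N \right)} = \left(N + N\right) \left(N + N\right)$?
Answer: $\frac{1885749}{710} \approx 2656.0$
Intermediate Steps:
$x{\left(N \right)} = 4 N^{2}$ ($x{\left(N \right)} = 2 N 2 N = 4 N^{2}$)
$a = \frac{6}{11}$ ($a = \left(-16\right) \frac{1}{33} + 34 \cdot \frac{1}{33} = - \frac{16}{33} + \frac{34}{33} = \frac{6}{11} \approx 0.54545$)
$O{\left(l,y \right)} = 4 l^{2}$
$t{\left(G \right)} = \frac{1}{64 + G}$ ($t{\left(G \right)} = \frac{1}{G + 4 \cdot 4^{2}} = \frac{1}{G + 4 \cdot 16} = \frac{1}{G + 64} = \frac{1}{64 + G}$)
$2656 - t{\left(a \right)} = 2656 - \frac{1}{64 + \frac{6}{11}} = 2656 - \frac{1}{\frac{710}{11}} = 2656 - \frac{11}{710} = \frac{1885749}{710}$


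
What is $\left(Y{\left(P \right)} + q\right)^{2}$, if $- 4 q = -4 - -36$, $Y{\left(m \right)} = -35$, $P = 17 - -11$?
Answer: $1849$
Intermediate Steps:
$P = 28$ ($P = 17 + 11 = 28$)
$q = -8$ ($q = - \frac{-4 - -36}{4} = - \frac{-4 + 36}{4} = \left(- \frac{1}{4}\right) 32 = -8$)
$\left(Y{\left(P \right)} + q\right)^{2} = \left(-35 - 8\right)^{2} = \left(-43\right)^{2} = 1849$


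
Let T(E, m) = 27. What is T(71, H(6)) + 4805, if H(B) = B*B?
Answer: 4832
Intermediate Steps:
H(B) = B²
T(71, H(6)) + 4805 = 27 + 4805 = 4832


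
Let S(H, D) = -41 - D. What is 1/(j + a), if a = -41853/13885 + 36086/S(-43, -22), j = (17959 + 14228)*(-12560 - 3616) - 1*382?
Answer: -263815/137357705865927 ≈ -1.9206e-9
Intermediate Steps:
j = -520657294 (j = 32187*(-16176) - 382 = -520656912 - 382 = -520657294)
a = -501849317/263815 (a = -41853/13885 + 36086/(-41 - 1*(-22)) = -41853*1/13885 + 36086/(-41 + 22) = -41853/13885 + 36086/(-19) = -41853/13885 + 36086*(-1/19) = -41853/13885 - 36086/19 = -501849317/263815 ≈ -1902.3)
1/(j + a) = 1/(-520657294 - 501849317/263815) = 1/(-137357705865927/263815) = -263815/137357705865927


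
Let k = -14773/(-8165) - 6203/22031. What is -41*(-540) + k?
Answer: 3982886982568/179883115 ≈ 22142.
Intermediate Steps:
k = 274816468/179883115 (k = -14773*(-1/8165) - 6203*1/22031 = 14773/8165 - 6203/22031 = 274816468/179883115 ≈ 1.5278)
-41*(-540) + k = -41*(-540) + 274816468/179883115 = 22140 + 274816468/179883115 = 3982886982568/179883115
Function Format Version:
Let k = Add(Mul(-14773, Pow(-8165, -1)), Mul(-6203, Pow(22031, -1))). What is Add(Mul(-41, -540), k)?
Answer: Rational(3982886982568, 179883115) ≈ 22142.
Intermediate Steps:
k = Rational(274816468, 179883115) (k = Add(Mul(-14773, Rational(-1, 8165)), Mul(-6203, Rational(1, 22031))) = Add(Rational(14773, 8165), Rational(-6203, 22031)) = Rational(274816468, 179883115) ≈ 1.5278)
Add(Mul(-41, -540), k) = Add(Mul(-41, -540), Rational(274816468, 179883115)) = Add(22140, Rational(274816468, 179883115)) = Rational(3982886982568, 179883115)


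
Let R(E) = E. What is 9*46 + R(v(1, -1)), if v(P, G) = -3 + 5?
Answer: 416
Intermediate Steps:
v(P, G) = 2
9*46 + R(v(1, -1)) = 9*46 + 2 = 414 + 2 = 416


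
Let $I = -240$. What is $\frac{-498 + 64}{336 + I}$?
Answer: $- \frac{217}{48} \approx -4.5208$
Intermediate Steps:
$\frac{-498 + 64}{336 + I} = \frac{-498 + 64}{336 - 240} = - \frac{434}{96} = \left(-434\right) \frac{1}{96} = - \frac{217}{48}$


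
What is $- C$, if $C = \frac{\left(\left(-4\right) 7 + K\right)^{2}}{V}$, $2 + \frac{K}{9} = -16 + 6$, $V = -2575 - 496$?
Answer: $\frac{18496}{3071} \approx 6.0228$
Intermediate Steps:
$V = -3071$
$K = -108$ ($K = -18 + 9 \left(-16 + 6\right) = -18 + 9 \left(-10\right) = -18 - 90 = -108$)
$C = - \frac{18496}{3071}$ ($C = \frac{\left(\left(-4\right) 7 - 108\right)^{2}}{-3071} = \left(-28 - 108\right)^{2} \left(- \frac{1}{3071}\right) = \left(-136\right)^{2} \left(- \frac{1}{3071}\right) = 18496 \left(- \frac{1}{3071}\right) = - \frac{18496}{3071} \approx -6.0228$)
$- C = \left(-1\right) \left(- \frac{18496}{3071}\right) = \frac{18496}{3071}$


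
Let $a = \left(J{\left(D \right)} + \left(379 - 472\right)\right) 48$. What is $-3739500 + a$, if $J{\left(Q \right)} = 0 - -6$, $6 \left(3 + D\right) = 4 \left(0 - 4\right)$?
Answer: $-3743676$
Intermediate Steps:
$D = - \frac{17}{3}$ ($D = -3 + \frac{4 \left(0 - 4\right)}{6} = -3 + \frac{4 \left(-4\right)}{6} = -3 + \frac{1}{6} \left(-16\right) = -3 - \frac{8}{3} = - \frac{17}{3} \approx -5.6667$)
$J{\left(Q \right)} = 6$ ($J{\left(Q \right)} = 0 + 6 = 6$)
$a = -4176$ ($a = \left(6 + \left(379 - 472\right)\right) 48 = \left(6 - 93\right) 48 = \left(-87\right) 48 = -4176$)
$-3739500 + a = -3739500 - 4176 = -3743676$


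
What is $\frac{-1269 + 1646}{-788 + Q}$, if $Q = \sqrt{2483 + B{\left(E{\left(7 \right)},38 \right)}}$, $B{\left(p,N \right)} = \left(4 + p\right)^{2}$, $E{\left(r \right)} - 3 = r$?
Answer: $- \frac{297076}{618265} - \frac{377 \sqrt{2679}}{618265} \approx -0.51206$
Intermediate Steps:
$E{\left(r \right)} = 3 + r$
$Q = \sqrt{2679}$ ($Q = \sqrt{2483 + \left(4 + \left(3 + 7\right)\right)^{2}} = \sqrt{2483 + \left(4 + 10\right)^{2}} = \sqrt{2483 + 14^{2}} = \sqrt{2483 + 196} = \sqrt{2679} \approx 51.759$)
$\frac{-1269 + 1646}{-788 + Q} = \frac{-1269 + 1646}{-788 + \sqrt{2679}} = \frac{377}{-788 + \sqrt{2679}}$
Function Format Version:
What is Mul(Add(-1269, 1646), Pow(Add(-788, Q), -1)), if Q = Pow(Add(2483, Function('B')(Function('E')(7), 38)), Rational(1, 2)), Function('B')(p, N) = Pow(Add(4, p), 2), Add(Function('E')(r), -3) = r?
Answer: Add(Rational(-297076, 618265), Mul(Rational(-377, 618265), Pow(2679, Rational(1, 2)))) ≈ -0.51206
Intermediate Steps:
Function('E')(r) = Add(3, r)
Q = Pow(2679, Rational(1, 2)) (Q = Pow(Add(2483, Pow(Add(4, Add(3, 7)), 2)), Rational(1, 2)) = Pow(Add(2483, Pow(Add(4, 10), 2)), Rational(1, 2)) = Pow(Add(2483, Pow(14, 2)), Rational(1, 2)) = Pow(Add(2483, 196), Rational(1, 2)) = Pow(2679, Rational(1, 2)) ≈ 51.759)
Mul(Add(-1269, 1646), Pow(Add(-788, Q), -1)) = Mul(Add(-1269, 1646), Pow(Add(-788, Pow(2679, Rational(1, 2))), -1)) = Mul(377, Pow(Add(-788, Pow(2679, Rational(1, 2))), -1))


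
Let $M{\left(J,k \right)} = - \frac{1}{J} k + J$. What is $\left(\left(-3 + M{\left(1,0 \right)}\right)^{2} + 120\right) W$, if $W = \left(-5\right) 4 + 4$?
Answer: $-1984$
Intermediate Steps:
$M{\left(J,k \right)} = J - \frac{k}{J}$ ($M{\left(J,k \right)} = - \frac{k}{J} + J = J - \frac{k}{J}$)
$W = -16$ ($W = -20 + 4 = -16$)
$\left(\left(-3 + M{\left(1,0 \right)}\right)^{2} + 120\right) W = \left(\left(-3 + \left(1 - \frac{0}{1}\right)\right)^{2} + 120\right) \left(-16\right) = \left(\left(-3 + \left(1 - 0 \cdot 1\right)\right)^{2} + 120\right) \left(-16\right) = \left(\left(-3 + \left(1 + 0\right)\right)^{2} + 120\right) \left(-16\right) = \left(\left(-3 + 1\right)^{2} + 120\right) \left(-16\right) = \left(\left(-2\right)^{2} + 120\right) \left(-16\right) = \left(4 + 120\right) \left(-16\right) = 124 \left(-16\right) = -1984$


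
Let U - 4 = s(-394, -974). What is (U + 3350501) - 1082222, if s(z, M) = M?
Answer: 2267309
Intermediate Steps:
U = -970 (U = 4 - 974 = -970)
(U + 3350501) - 1082222 = (-970 + 3350501) - 1082222 = 3349531 - 1082222 = 2267309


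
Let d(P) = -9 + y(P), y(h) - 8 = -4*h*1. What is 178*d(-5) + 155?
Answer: 3537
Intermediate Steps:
y(h) = 8 - 4*h (y(h) = 8 - 4*h*1 = 8 - 4*h)
d(P) = -1 - 4*P (d(P) = -9 + (8 - 4*P) = -1 - 4*P)
178*d(-5) + 155 = 178*(-1 - 4*(-5)) + 155 = 178*(-1 + 20) + 155 = 178*19 + 155 = 3382 + 155 = 3537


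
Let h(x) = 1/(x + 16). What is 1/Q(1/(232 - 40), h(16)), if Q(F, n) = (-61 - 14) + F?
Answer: -192/14399 ≈ -0.013334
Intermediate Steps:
h(x) = 1/(16 + x)
Q(F, n) = -75 + F
1/Q(1/(232 - 40), h(16)) = 1/(-75 + 1/(232 - 40)) = 1/(-75 + 1/192) = 1/(-14399/192) = -192/14399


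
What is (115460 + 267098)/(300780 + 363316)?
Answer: 191279/332048 ≈ 0.57606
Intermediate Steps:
(115460 + 267098)/(300780 + 363316) = 382558/664096 = 382558*(1/664096) = 191279/332048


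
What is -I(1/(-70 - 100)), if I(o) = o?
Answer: 1/170 ≈ 0.0058824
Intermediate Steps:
-I(1/(-70 - 100)) = -1/(-70 - 100) = -1/(-170) = -1*(-1/170) = 1/170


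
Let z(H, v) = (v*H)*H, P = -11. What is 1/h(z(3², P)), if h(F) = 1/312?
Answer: 312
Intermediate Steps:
z(H, v) = v*H² (z(H, v) = (H*v)*H = v*H²)
h(F) = 1/312
1/h(z(3², P)) = 1/(1/312) = 312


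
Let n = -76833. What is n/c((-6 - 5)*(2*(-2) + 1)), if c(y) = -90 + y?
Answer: 25611/19 ≈ 1347.9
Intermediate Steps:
n/c((-6 - 5)*(2*(-2) + 1)) = -76833/(-90 + (-6 - 5)*(2*(-2) + 1)) = -76833/(-90 - 11*(-4 + 1)) = -76833/(-90 - 11*(-3)) = -76833/(-90 + 33) = -76833/(-57) = -76833*(-1/57) = 25611/19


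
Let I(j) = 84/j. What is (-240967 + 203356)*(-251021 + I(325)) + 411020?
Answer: 3068504442251/325 ≈ 9.4416e+9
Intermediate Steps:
(-240967 + 203356)*(-251021 + I(325)) + 411020 = (-240967 + 203356)*(-251021 + 84/325) + 411020 = -37611*(-251021 + 84*(1/325)) + 411020 = -37611*(-251021 + 84/325) + 411020 = -37611*(-81581741/325) + 411020 = 3068370860751/325 + 411020 = 3068504442251/325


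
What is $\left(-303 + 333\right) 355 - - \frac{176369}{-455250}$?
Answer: $\frac{4848236131}{455250} \approx 10650.0$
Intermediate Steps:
$\left(-303 + 333\right) 355 - - \frac{176369}{-455250} = 30 \cdot 355 - \left(-176369\right) \left(- \frac{1}{455250}\right) = 10650 - \frac{176369}{455250} = \frac{4848236131}{455250}$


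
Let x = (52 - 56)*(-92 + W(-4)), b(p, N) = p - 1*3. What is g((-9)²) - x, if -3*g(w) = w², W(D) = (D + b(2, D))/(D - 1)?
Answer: -2551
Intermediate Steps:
b(p, N) = -3 + p (b(p, N) = p - 3 = -3 + p)
W(D) = 1 (W(D) = (D + (-3 + 2))/(D - 1) = (D - 1)/(-1 + D) = (-1 + D)/(-1 + D) = 1)
g(w) = -w²/3
x = 364 (x = (52 - 56)*(-92 + 1) = -4*(-91) = 364)
g((-9)²) - x = -((-9)²)²/3 - 1*364 = -⅓*81² - 364 = -⅓*6561 - 364 = -2187 - 364 = -2551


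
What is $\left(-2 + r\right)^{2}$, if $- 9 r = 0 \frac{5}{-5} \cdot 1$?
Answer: $4$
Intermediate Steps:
$r = 0$ ($r = - \frac{0 \frac{5}{-5} \cdot 1}{9} = - \frac{0 \cdot 5 \left(- \frac{1}{5}\right) 1}{9} = - \frac{0 \left(-1\right) 1}{9} = - \frac{0 \cdot 1}{9} = \left(- \frac{1}{9}\right) 0 = 0$)
$\left(-2 + r\right)^{2} = \left(-2 + 0\right)^{2} = \left(-2\right)^{2} = 4$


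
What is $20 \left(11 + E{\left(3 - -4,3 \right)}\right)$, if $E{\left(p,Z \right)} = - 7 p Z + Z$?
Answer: $-2660$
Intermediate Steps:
$E{\left(p,Z \right)} = Z - 7 Z p$ ($E{\left(p,Z \right)} = - 7 Z p + Z = Z - 7 Z p$)
$20 \left(11 + E{\left(3 - -4,3 \right)}\right) = 20 \left(11 + 3 \left(1 - 7 \left(3 - -4\right)\right)\right) = 20 \left(11 + 3 \left(1 - 7 \left(3 + 4\right)\right)\right) = 20 \left(11 + 3 \left(1 - 49\right)\right) = 20 \left(11 + 3 \left(-48\right)\right) = 20 \left(11 - 144\right) = 20 \left(-133\right) = -2660$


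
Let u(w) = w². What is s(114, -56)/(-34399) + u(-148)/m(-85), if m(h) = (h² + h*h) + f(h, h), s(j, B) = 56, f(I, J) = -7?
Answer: 752666888/496824757 ≈ 1.5150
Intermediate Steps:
m(h) = -7 + 2*h² (m(h) = (h² + h*h) - 7 = (h² + h²) - 7 = 2*h² - 7 = -7 + 2*h²)
s(114, -56)/(-34399) + u(-148)/m(-85) = 56/(-34399) + (-148)²/(-7 + 2*(-85)²) = 56*(-1/34399) + 21904/(-7 + 2*7225) = -56/34399 + 21904/(-7 + 14450) = -56/34399 + 21904/14443 = 752666888/496824757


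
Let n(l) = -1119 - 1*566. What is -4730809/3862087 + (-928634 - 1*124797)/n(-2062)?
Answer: 4060470757332/6507616595 ≈ 623.96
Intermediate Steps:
n(l) = -1685 (n(l) = -1119 - 566 = -1685)
-4730809/3862087 + (-928634 - 1*124797)/n(-2062) = -4730809/3862087 + (-928634 - 1*124797)/(-1685) = -4730809*1/3862087 + (-928634 - 124797)*(-1/1685) = -4730809/3862087 - 1053431*(-1/1685) = -4730809/3862087 + 1053431/1685 = 4060470757332/6507616595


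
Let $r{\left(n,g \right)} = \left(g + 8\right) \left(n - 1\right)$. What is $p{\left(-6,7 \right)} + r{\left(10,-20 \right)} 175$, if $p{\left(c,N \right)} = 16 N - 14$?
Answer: $-18802$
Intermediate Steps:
$r{\left(n,g \right)} = \left(-1 + n\right) \left(8 + g\right)$ ($r{\left(n,g \right)} = \left(8 + g\right) \left(-1 + n\right) = \left(-1 + n\right) \left(8 + g\right)$)
$p{\left(c,N \right)} = -14 + 16 N$
$p{\left(-6,7 \right)} + r{\left(10,-20 \right)} 175 = \left(-14 + 16 \cdot 7\right) + \left(-8 - -20 + 8 \cdot 10 - 200\right) 175 = \left(-14 + 112\right) + \left(-8 + 20 + 80 - 200\right) 175 = 98 - 18900 = -18802$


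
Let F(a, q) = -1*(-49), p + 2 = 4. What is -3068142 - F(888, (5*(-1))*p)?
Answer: -3068191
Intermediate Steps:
p = 2 (p = -2 + 4 = 2)
F(a, q) = 49
-3068142 - F(888, (5*(-1))*p) = -3068142 - 1*49 = -3068142 - 49 = -3068191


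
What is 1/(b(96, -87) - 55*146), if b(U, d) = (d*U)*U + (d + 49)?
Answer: -1/809860 ≈ -1.2348e-6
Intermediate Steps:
b(U, d) = 49 + d + d*U² (b(U, d) = (U*d)*U + (49 + d) = d*U² + (49 + d) = 49 + d + d*U²)
1/(b(96, -87) - 55*146) = 1/((49 - 87 - 87*96²) - 55*146) = 1/((49 - 87 - 87*9216) - 8030) = 1/((49 - 87 - 801792) - 8030) = 1/(-801830 - 8030) = 1/(-809860) = -1/809860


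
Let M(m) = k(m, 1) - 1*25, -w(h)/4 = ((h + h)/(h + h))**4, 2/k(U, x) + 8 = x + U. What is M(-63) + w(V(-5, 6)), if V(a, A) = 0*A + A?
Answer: -1016/35 ≈ -29.029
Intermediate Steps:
V(a, A) = A (V(a, A) = 0 + A = A)
k(U, x) = 2/(-8 + U + x) (k(U, x) = 2/(-8 + (x + U)) = 2/(-8 + (U + x)) = 2/(-8 + U + x))
w(h) = -4 (w(h) = -4*((h + h)/(h + h))**4 = -4*((2*h)/((2*h)))**4 = -4*((2*h)*(1/(2*h)))**4 = -4*1**4 = -4*1 = -4)
M(m) = -25 + 2/(-7 + m) (M(m) = 2/(-8 + m + 1) - 1*25 = 2/(-7 + m) - 25 = -25 + 2/(-7 + m))
M(-63) + w(V(-5, 6)) = (177 - 25*(-63))/(-7 - 63) - 4 = (177 + 1575)/(-70) - 4 = -1/70*1752 - 4 = -876/35 - 4 = -1016/35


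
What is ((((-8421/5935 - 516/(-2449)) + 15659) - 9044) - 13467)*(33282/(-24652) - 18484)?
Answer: 4539241313945530665/35831225938 ≈ 1.2668e+8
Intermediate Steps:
((((-8421/5935 - 516/(-2449)) + 15659) - 9044) - 13467)*(33282/(-24652) - 18484) = ((((-8421*1/5935 - 516*(-1/2449)) + 15659) - 9044) - 13467)*(33282*(-1/24652) - 18484) = ((((-8421/5935 + 516/2449) + 15659) - 9044) - 13467)*(-16641/12326 - 18484) = (((-17560569/14534815 + 15659) - 9044) - 13467)*(-227850425/12326) = ((227583107516/14534815 - 9044) - 13467)*(-227850425/12326) = (96130240656/14534815 - 13467)*(-227850425/12326) = -99610112949/14534815*(-227850425/12326) = 4539241313945530665/35831225938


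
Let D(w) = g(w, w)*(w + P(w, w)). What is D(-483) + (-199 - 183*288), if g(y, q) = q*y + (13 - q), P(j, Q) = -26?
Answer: -119049468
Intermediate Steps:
g(y, q) = 13 - q + q*y
D(w) = (-26 + w)*(13 + w² - w) (D(w) = (13 - w + w*w)*(w - 26) = (13 - w + w²)*(-26 + w) = (13 + w² - w)*(-26 + w) = (-26 + w)*(13 + w² - w))
D(-483) + (-199 - 183*288) = (-26 - 483)*(13 + (-483)² - 1*(-483)) + (-199 - 183*288) = -509*(13 + 233289 + 483) + (-199 - 52704) = -509*233785 - 52903 = -118996565 - 52903 = -119049468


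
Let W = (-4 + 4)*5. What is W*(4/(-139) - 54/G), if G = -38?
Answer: 0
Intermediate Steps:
W = 0 (W = 0*5 = 0)
W*(4/(-139) - 54/G) = 0*(4/(-139) - 54/(-38)) = 0*(4*(-1/139) - 54*(-1/38)) = 0*(-4/139 + 27/19) = 0*(3677/2641) = 0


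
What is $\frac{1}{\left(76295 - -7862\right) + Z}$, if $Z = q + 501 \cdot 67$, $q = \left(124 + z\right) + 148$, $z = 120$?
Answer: $\frac{1}{118116} \approx 8.4662 \cdot 10^{-6}$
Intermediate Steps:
$q = 392$ ($q = \left(124 + 120\right) + 148 = 244 + 148 = 392$)
$Z = 33959$ ($Z = 392 + 501 \cdot 67 = 392 + 33567 = 33959$)
$\frac{1}{\left(76295 - -7862\right) + Z} = \frac{1}{\left(76295 - -7862\right) + 33959} = \frac{1}{\left(76295 + 7862\right) + 33959} = \frac{1}{84157 + 33959} = \frac{1}{118116}$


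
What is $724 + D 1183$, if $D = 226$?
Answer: $268082$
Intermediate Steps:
$724 + D 1183 = 724 + 226 \cdot 1183 = 724 + 267358 = 268082$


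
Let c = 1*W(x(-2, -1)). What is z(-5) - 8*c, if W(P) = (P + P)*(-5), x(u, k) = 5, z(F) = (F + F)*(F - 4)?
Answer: 490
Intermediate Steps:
z(F) = 2*F*(-4 + F) (z(F) = (2*F)*(-4 + F) = 2*F*(-4 + F))
W(P) = -10*P (W(P) = (2*P)*(-5) = -10*P)
c = -50 (c = 1*(-10*5) = 1*(-50) = -50)
z(-5) - 8*c = 2*(-5)*(-4 - 5) - 8*(-50) = 2*(-5)*(-9) + 400 = 90 + 400 = 490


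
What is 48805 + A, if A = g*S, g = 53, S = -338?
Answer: 30891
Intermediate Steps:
A = -17914 (A = 53*(-338) = -17914)
48805 + A = 48805 - 17914 = 30891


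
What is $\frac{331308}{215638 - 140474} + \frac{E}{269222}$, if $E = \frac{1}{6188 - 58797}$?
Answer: $\frac{1173120230880955}{266146332220618} \approx 4.4078$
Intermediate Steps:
$E = - \frac{1}{52609}$ ($E = \frac{1}{-52609} = - \frac{1}{52609} \approx -1.9008 \cdot 10^{-5}$)
$\frac{331308}{215638 - 140474} + \frac{E}{269222} = \frac{331308}{215638 - 140474} - \frac{1}{52609 \cdot 269222} = \frac{331308}{215638 - 140474} - \frac{1}{14163500198} = \frac{331308}{75164} - \frac{1}{14163500198} = 331308 \cdot \frac{1}{75164} - \frac{1}{14163500198} = \frac{82827}{18791} - \frac{1}{14163500198} = \frac{1173120230880955}{266146332220618}$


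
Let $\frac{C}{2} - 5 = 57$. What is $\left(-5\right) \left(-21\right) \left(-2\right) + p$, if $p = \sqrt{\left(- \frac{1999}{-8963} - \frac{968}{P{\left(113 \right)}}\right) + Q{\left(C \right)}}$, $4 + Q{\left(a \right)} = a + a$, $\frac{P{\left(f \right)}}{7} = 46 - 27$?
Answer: $-210 + \frac{\sqrt{336711009227761}}{1192079} \approx -194.61$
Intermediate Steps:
$P{\left(f \right)} = 133$ ($P{\left(f \right)} = 7 \left(46 - 27\right) = 7 \cdot 19 = 133$)
$C = 124$ ($C = 10 + 2 \cdot 57 = 10 + 114 = 124$)
$Q{\left(a \right)} = -4 + 2 a$ ($Q{\left(a \right)} = -4 + \left(a + a\right) = -4 + 2 a$)
$p = \frac{\sqrt{336711009227761}}{1192079}$ ($p = \sqrt{\left(- \frac{1999}{-8963} - \frac{968}{133}\right) + \left(-4 + 2 \cdot 124\right)} = \sqrt{\left(\left(-1999\right) \left(- \frac{1}{8963}\right) - \frac{968}{133}\right) + \left(-4 + 248\right)} = \sqrt{\left(\frac{1999}{8963} - \frac{968}{133}\right) + 244} = \sqrt{- \frac{8410317}{1192079} + 244} = \sqrt{\frac{282456959}{1192079}} = \frac{\sqrt{336711009227761}}{1192079} \approx 15.393$)
$\left(-5\right) \left(-21\right) \left(-2\right) + p = \left(-5\right) \left(-21\right) \left(-2\right) + \frac{\sqrt{336711009227761}}{1192079} = 105 \left(-2\right) + \frac{\sqrt{336711009227761}}{1192079} = -210 + \frac{\sqrt{336711009227761}}{1192079}$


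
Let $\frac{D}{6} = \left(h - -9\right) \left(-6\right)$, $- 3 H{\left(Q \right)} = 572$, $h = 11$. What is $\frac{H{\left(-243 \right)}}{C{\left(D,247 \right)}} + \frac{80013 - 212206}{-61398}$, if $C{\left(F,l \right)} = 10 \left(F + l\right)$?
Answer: $\frac{28953611}{13200570} \approx 2.1934$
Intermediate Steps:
$H{\left(Q \right)} = - \frac{572}{3}$ ($H{\left(Q \right)} = \left(- \frac{1}{3}\right) 572 = - \frac{572}{3}$)
$D = -720$ ($D = 6 \left(11 - -9\right) \left(-6\right) = 6 \left(11 + 9\right) \left(-6\right) = 6 \cdot 20 \left(-6\right) = 6 \left(-120\right) = -720$)
$C{\left(F,l \right)} = 10 F + 10 l$
$\frac{H{\left(-243 \right)}}{C{\left(D,247 \right)}} + \frac{80013 - 212206}{-61398} = - \frac{572}{3 \left(10 \left(-720\right) + 10 \cdot 247\right)} + \frac{80013 - 212206}{-61398} = - \frac{572}{3 \left(-7200 + 2470\right)} + \left(80013 - 212206\right) \left(- \frac{1}{61398}\right) = - \frac{572}{3 \left(-4730\right)} - - \frac{132193}{61398} = \left(- \frac{572}{3}\right) \left(- \frac{1}{4730}\right) + \frac{132193}{61398} = \frac{26}{645} + \frac{132193}{61398} = \frac{28953611}{13200570}$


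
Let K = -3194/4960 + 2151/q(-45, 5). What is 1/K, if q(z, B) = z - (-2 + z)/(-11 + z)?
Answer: -6366160/302830379 ≈ -0.021022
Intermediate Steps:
q(z, B) = z - (-2 + z)/(-11 + z)
K = -302830379/6366160 (K = -3194/4960 + 2151/(((2 + (-45)² - 12*(-45))/(-11 - 45))) = -3194*1/4960 + 2151/(((2 + 2025 + 540)/(-56))) = -1597/2480 + 2151/((-1/56*2567)) = -1597/2480 + 2151/(-2567/56) = -1597/2480 + 2151*(-56/2567) = -1597/2480 - 120456/2567 = -302830379/6366160 ≈ -47.569)
1/K = 1/(-302830379/6366160) = -6366160/302830379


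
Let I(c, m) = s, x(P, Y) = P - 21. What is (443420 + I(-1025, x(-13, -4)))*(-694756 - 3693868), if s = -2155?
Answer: -1936546169360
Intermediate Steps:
x(P, Y) = -21 + P
I(c, m) = -2155
(443420 + I(-1025, x(-13, -4)))*(-694756 - 3693868) = (443420 - 2155)*(-694756 - 3693868) = 441265*(-4388624) = -1936546169360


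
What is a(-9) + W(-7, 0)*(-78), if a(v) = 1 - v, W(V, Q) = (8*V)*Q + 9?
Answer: -692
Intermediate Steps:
W(V, Q) = 9 + 8*Q*V (W(V, Q) = 8*Q*V + 9 = 9 + 8*Q*V)
a(-9) + W(-7, 0)*(-78) = (1 - 1*(-9)) + (9 + 8*0*(-7))*(-78) = (1 + 9) + (9 + 0)*(-78) = 10 + 9*(-78) = 10 - 702 = -692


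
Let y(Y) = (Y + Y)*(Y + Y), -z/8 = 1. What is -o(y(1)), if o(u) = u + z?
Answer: 4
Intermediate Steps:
z = -8 (z = -8*1 = -8)
y(Y) = 4*Y**2 (y(Y) = (2*Y)*(2*Y) = 4*Y**2)
o(u) = -8 + u (o(u) = u - 8 = -8 + u)
-o(y(1)) = -(-8 + 4*1**2) = -(-8 + 4*1) = -(-8 + 4) = -1*(-4) = 4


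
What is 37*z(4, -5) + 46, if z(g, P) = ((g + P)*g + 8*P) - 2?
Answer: -1656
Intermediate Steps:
z(g, P) = -2 + 8*P + g*(P + g) (z(g, P) = ((P + g)*g + 8*P) - 2 = (g*(P + g) + 8*P) - 2 = (8*P + g*(P + g)) - 2 = -2 + 8*P + g*(P + g))
37*z(4, -5) + 46 = 37*(-2 + 4² + 8*(-5) - 5*4) + 46 = 37*(-2 + 16 - 40 - 20) + 46 = 37*(-46) + 46 = -1702 + 46 = -1656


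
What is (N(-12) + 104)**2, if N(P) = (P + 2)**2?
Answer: 41616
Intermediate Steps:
N(P) = (2 + P)**2
(N(-12) + 104)**2 = ((2 - 12)**2 + 104)**2 = ((-10)**2 + 104)**2 = (100 + 104)**2 = 204**2 = 41616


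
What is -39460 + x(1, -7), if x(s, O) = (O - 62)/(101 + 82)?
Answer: -2407083/61 ≈ -39460.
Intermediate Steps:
x(s, O) = -62/183 + O/183 (x(s, O) = (-62 + O)/183 = (-62 + O)*(1/183) = -62/183 + O/183)
-39460 + x(1, -7) = -39460 + (-62/183 + (1/183)*(-7)) = -39460 + (-62/183 - 7/183) = -39460 - 23/61 = -2407083/61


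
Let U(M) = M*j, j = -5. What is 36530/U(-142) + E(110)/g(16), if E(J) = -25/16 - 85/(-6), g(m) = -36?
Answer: 6269429/122688 ≈ 51.101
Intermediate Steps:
U(M) = -5*M (U(M) = M*(-5) = -5*M)
E(J) = 605/48 (E(J) = -25*1/16 - 85*(-1/6) = -25/16 + 85/6 = 605/48)
36530/U(-142) + E(110)/g(16) = 36530/((-5*(-142))) + (605/48)/(-36) = 36530/710 + (605/48)*(-1/36) = 36530*(1/710) - 605/1728 = 3653/71 - 605/1728 = 6269429/122688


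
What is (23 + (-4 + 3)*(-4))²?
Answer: 729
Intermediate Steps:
(23 + (-4 + 3)*(-4))² = (23 - 1*(-4))² = (23 + 4)² = 27² = 729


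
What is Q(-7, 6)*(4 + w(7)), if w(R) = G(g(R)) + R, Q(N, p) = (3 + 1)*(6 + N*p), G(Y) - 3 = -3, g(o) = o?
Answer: -1584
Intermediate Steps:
G(Y) = 0 (G(Y) = 3 - 3 = 0)
Q(N, p) = 24 + 4*N*p (Q(N, p) = 4*(6 + N*p) = 24 + 4*N*p)
w(R) = R (w(R) = 0 + R = R)
Q(-7, 6)*(4 + w(7)) = (24 + 4*(-7)*6)*(4 + 7) = (24 - 168)*11 = -144*11 = -1584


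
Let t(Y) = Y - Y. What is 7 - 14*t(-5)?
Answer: 7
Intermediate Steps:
t(Y) = 0
7 - 14*t(-5) = 7 - 14*0 = 7 + 0 = 7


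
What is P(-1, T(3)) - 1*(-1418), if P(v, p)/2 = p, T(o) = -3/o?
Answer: 1416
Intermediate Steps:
P(v, p) = 2*p
P(-1, T(3)) - 1*(-1418) = 2*(-3/3) - 1*(-1418) = 2*(-3*⅓) + 1418 = 2*(-1) + 1418 = -2 + 1418 = 1416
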